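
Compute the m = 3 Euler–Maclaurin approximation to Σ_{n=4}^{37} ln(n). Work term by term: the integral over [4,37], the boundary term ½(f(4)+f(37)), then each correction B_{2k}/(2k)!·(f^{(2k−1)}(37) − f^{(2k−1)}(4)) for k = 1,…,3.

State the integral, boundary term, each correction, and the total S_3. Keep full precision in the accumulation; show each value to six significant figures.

The integral term ∫_4^37 ln(x) dx = 95.0588.
Boundary: ½(f(4) + f(37)) = ½(1.38629 + 3.61092) = 2.49861.
So far: 97.5574.
k=1: B_{2}/(2)! × [f^{(1)}(37) − f^{(1)}(4)] = 1/12 × (0.0270270 − 0.250000) = -0.0185811.
Running total after k=1: 97.5388.
k=2: B_{4}/(4)! × [f^{(3)}(37) − f^{(3)}(4)] = −1/720 × (3.94843e-05 − 0.0312500) = 4.33479e-05.
Running total after k=2: 97.5389.
k=3: B_{6}/(6)! × [f^{(5)}(37) − f^{(5)}(4)] = 1/30240 × (3.46101e-07 − 0.0234375) = -7.75038e-07.

S_3 ≈ 97.5389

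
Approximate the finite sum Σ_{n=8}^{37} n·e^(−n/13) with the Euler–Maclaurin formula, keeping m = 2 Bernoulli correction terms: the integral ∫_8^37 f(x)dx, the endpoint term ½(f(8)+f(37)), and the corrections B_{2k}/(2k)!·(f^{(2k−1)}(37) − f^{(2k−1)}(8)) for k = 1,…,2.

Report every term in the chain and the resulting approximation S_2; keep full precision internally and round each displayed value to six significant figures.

S_2 ≈ 113.004

The integral term ∫_8^37 x·e^(−x/13) dx = 109.795.
Boundary: ½(f(8) + f(37)) = ½(4.32346 + 2.14849) = 3.23598.
Running total after boundary: 113.030.
Order-1 term: 1/12 · (-0.107201 − 0.207859) = -0.0262550.
After k=1: 113.004.
Order-2 term: −1/720 · (5.28605e-05 − 0.00762559) = 1.05177e-05.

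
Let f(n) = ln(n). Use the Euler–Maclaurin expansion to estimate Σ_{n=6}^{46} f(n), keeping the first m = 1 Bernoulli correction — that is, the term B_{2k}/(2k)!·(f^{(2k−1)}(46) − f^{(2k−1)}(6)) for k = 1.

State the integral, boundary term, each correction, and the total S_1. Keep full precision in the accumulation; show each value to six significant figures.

∫_6^46 ln(x) dx evaluates to 125.367.
Endpoint term: (f(6) + f(46))/2 = (1.79176 + 3.82864)/2 = 2.81020.
Integral + boundary = 128.177.
k=1: B_{2}/(2)! × [f^{(1)}(46) − f^{(1)}(6)] = 1/12 × (0.0217391 − 0.166667) = -0.0120773.

S_1 ≈ 128.165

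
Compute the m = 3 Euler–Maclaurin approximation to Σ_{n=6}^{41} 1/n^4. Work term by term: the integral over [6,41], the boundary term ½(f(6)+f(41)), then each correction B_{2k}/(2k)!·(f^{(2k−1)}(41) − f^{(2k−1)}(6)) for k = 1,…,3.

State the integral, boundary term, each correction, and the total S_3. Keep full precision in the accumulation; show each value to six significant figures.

Integral: ∫_6^41 1/x^4 dx = 0.00153837.
½[f(6) + f(41)] = ½[0.000771605 + 3.53887e-07] = 0.000385979.
Integral + boundary = 0.00192435.
Correction k=1: B_{2}/2! · (f^{(1)}(41) − f^{(1)}(6)) = 1/12 · (-3.45256e-08 − (-0.000514403)) = 4.28641e-05.
Partial sum through k=1: 0.00196722.
Correction k=2: B_{4}/4! · (f^{(3)}(41) − f^{(3)}(6)) = −1/720 · (-6.16161e-10 − (-0.000428669)) = -5.95373e-07.
Partial sum through k=2: 0.00196662.
Correction k=3: B_{6}/6! · (f^{(5)}(41) − f^{(5)}(6)) = 1/30240 · (-2.05265e-11 − (-0.000666819)) = 2.20509e-08.

S_3 ≈ 0.00196664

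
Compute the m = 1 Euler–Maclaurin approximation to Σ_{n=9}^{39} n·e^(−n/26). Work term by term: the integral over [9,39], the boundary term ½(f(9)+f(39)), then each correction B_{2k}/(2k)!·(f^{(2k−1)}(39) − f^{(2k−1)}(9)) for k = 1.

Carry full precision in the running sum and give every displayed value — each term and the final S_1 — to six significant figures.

S_1 ≈ 274.134

∫_9^39 x·e^(−x/26) dx evaluates to 266.647.
Boundary: ½(f(9) + f(39)) = ½(6.36663 + 8.70208) = 7.53435.
Running total after boundary: 274.182.
Correction k=1: B_{2}/2! · (f^{(1)}(39) − f^{(1)}(9)) = 1/12 · (-0.111565 − 0.462533) = -0.0478415.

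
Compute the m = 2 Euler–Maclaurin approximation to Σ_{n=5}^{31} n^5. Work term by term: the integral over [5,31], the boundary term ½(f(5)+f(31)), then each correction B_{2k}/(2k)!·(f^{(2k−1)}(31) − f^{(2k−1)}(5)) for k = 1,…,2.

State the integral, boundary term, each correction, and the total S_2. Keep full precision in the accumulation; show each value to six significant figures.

The integral term ∫_5^31 x^5 dx = 1.47915e+08.
Boundary: ½(f(5) + f(31)) = ½(3125.00 + 2.86292e+07) = 1.43161e+07.
Running total after boundary: 1.62231e+08.
Correction k=1: B_{2}/2! · (f^{(1)}(31) − f^{(1)}(5)) = 1/12 · (4.61760e+06 − 3125.00) = 384540.
After k=1: 1.62615e+08.
Correction k=2: B_{4}/4! · (f^{(3)}(31) − f^{(3)}(5)) = −1/720 · (57660.0 − 1500.00) = -78.0000.

S_2 ≈ 1.62615e+08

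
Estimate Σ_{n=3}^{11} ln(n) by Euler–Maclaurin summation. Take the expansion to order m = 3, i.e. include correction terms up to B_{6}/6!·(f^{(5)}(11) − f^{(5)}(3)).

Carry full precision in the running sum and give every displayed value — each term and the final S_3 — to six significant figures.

S_3 ≈ 16.8092

∫_3^11 ln(x) dx evaluates to 15.0810.
Endpoint term: (f(3) + f(11))/2 = (1.09861 + 2.39790)/2 = 1.74825.
Running total after boundary: 16.8293.
Order-1 term: 1/12 · (0.0909091 − 0.333333) = -0.0202020.
After k=1: 16.8091.
Order-2 term: −1/720 · (0.00150263 − 0.0740741) = 0.000100794.
After k=2: 16.8092.
Order-3 term: 1/30240 · (0.000149021 − 0.0987654) = -3.26112e-06.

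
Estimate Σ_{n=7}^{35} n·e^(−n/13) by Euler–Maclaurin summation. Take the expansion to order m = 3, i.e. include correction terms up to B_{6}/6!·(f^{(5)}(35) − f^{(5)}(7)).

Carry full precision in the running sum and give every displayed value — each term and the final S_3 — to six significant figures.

∫_7^35 x·e^(−x/13) dx evaluates to 109.488.
Endpoint term: (f(7) + f(35))/2 = (4.08552 + 2.37036)/2 = 3.22794.
Running total after boundary: 112.716.
Order-1 term: 1/12 · (-0.114611 − 0.269375) = -0.0319988.
After k=1: 112.684.
Order-2 term: −1/720 · (0.000123304 − 0.00850098) = 1.16357e-05.
After k=2: 112.684.
Order-3 term: 1/30240 · (5.47205e-06 − 9.11718e-05) = -2.83399e-09.

S_3 ≈ 112.684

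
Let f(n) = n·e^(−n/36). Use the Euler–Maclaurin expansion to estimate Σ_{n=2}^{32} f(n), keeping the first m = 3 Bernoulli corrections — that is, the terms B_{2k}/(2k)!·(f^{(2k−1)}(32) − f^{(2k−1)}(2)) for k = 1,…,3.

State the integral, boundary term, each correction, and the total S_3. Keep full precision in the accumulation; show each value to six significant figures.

S_3 ≈ 295.123

∫_2^32 x·e^(−x/36) dx evaluates to 287.670.
Endpoint term: (f(2) + f(32))/2 = (1.89192 + 13.1556)/2 = 7.52376.
Integral + boundary = 295.193.
k=1: B_{2}/(2)! × [f^{(1)}(32) − f^{(1)}(2)] = 1/12 × (0.0456791 − 0.893406) = -0.0706439.
Partial sum through k=1: 295.123.
k=2: B_{4}/(4)! × [f^{(3)}(32) − f^{(3)}(2)] = −1/720 × (0.000669679 − 0.00214917) = 2.05485e-06.
Partial sum through k=2: 295.123.
k=3: B_{6}/(6)! × [f^{(5)}(32) − f^{(5)}(2)] = 1/30240 × (1.00626e-06 − 2.78471e-06) = -5.88112e-11.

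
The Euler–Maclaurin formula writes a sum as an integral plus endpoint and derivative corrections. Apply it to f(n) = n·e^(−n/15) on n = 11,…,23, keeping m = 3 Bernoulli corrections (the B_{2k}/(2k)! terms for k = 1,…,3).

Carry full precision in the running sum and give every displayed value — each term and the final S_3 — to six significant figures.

The integral term ∫_11^23 x·e^(−x/15) dx = 64.3045.
Boundary: ½(f(11) + f(23)) = ½(5.28336 + 4.96375) = 5.12355.
Running total after boundary: 69.4280.
k=1: B_{2}/(2)! × [f^{(1)}(23) − f^{(1)}(11)] = 1/12 × (-0.115101 − 0.128081) = -0.0202652.
Partial sum through k=1: 69.4078.
k=2: B_{4}/(4)! × [f^{(3)}(23) − f^{(3)}(11)] = −1/720 × (0.00140679 − 0.00483863) = 4.76644e-06.
Partial sum through k=2: 69.4078.
k=3: B_{6}/(6)! × [f^{(5)}(23) − f^{(5)}(11)] = 1/30240 × (1.47784e-05 − 4.04801e-05) = -8.49921e-10.

S_3 ≈ 69.4078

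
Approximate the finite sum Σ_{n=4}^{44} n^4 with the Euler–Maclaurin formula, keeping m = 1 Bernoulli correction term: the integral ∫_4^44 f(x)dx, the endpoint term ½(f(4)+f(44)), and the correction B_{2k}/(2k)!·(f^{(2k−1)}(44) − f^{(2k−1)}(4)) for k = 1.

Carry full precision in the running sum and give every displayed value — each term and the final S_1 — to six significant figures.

S_1 ≈ 3.48856e+07

Integral: ∫_4^44 x^4 dx = 3.29830e+07.
Boundary: ½(f(4) + f(44)) = ½(256.000 + 3.74810e+06) = 1.87418e+06.
So far: 3.48572e+07.
k=1: B_{2}/(2)! × [f^{(1)}(44) − f^{(1)}(4)] = 1/12 × (340736 − 256.000) = 28373.3.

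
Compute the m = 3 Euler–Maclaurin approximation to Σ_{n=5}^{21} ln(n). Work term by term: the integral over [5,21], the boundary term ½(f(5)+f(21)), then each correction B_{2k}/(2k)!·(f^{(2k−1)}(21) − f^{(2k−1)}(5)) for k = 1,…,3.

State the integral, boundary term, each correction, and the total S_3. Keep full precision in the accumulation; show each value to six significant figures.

Integral: ∫_5^21 ln(x) dx = 39.8878.
Endpoint term: (f(5) + f(21))/2 = (1.60944 + 3.04452)/2 = 2.32698.
Running total after boundary: 42.2148.
k=1: B_{2}/(2)! × [f^{(1)}(21) − f^{(1)}(5)] = 1/12 × (0.0476190 − 0.200000) = -0.0126984.
After k=1: 42.2021.
k=2: B_{4}/(4)! × [f^{(3)}(21) − f^{(3)}(5)] = −1/720 × (0.000215959 − 0.0160000) = 2.19223e-05.
After k=2: 42.2021.
k=3: B_{6}/(6)! × [f^{(5)}(21) − f^{(5)}(5)] = 1/30240 × (5.87645e-06 − 0.00768000) = -2.53774e-07.

S_3 ≈ 42.2021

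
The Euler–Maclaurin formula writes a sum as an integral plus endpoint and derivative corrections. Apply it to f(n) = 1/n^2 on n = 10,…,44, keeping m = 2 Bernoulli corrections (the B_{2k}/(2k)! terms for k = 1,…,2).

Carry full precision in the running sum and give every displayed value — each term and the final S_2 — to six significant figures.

S_2 ≈ 0.0826954

Integral: ∫_10^44 1/x^2 dx = 0.0772727.
½[f(10) + f(44)] = ½[0.0100000 + 0.000516529] = 0.00525826.
Integral + boundary = 0.0825310.
Correction k=1: B_{2}/2! · (f^{(1)}(44) − f^{(1)}(10)) = 1/12 · (-2.34786e-05 − (-0.00200000)) = 0.000164710.
Running total after k=1: 0.0826957.
Correction k=2: B_{4}/4! · (f^{(3)}(44) − f^{(3)}(10)) = −1/720 · (-1.45528e-07 − (-0.000240000)) = -3.33131e-07.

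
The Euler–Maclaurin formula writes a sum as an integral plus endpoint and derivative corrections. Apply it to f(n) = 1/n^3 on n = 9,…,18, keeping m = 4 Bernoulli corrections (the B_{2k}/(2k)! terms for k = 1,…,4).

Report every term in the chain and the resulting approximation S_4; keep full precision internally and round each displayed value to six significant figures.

S_4 ≈ 0.00543680

The integral term ∫_9^18 1/x^3 dx = 0.00462963.
Boundary: ½(f(9) + f(18)) = ½(0.00137174 + 0.000171468) = 0.000771605.
Integral + boundary = 0.00540123.
Order-1 term: 1/12 · (-2.85780e-05 − (-0.000457247)) = 3.57225e-05.
Running total after k=1: 0.00543696.
Order-2 term: −1/720 · (-1.76407e-06 − (-0.000112901)) = -1.54356e-07.
Running total after k=2: 0.00543680.
Order-3 term: 1/30240 · (-2.28676e-07 − (-5.85410e-05)) = 1.92832e-09.
Running total after k=3: 0.00543680.
Order-4 term: −1/1209600 · (-5.08169e-08 − (-5.20365e-05)) = -4.29776e-11.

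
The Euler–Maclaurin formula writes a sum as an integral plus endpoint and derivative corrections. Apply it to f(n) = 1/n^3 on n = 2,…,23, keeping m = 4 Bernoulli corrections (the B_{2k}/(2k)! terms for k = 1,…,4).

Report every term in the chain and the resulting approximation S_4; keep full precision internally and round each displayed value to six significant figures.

S_4 ≈ 0.201097

∫_2^23 1/x^3 dx evaluates to 0.124055.
Endpoint term: (f(2) + f(23))/2 = (0.125000 + 8.21895e-05)/2 = 0.0625411.
Integral + boundary = 0.186596.
Correction k=1: B_{2}/2! · (f^{(1)}(23) − f^{(1)}(2)) = 1/12 · (-1.07204e-05 − (-0.187500)) = 0.0156241.
After k=1: 0.202220.
Correction k=2: B_{4}/4! · (f^{(3)}(23) − f^{(3)}(2)) = −1/720 · (-4.05307e-07 − (-0.937500)) = -0.00130208.
After k=2: 0.200918.
Correction k=3: B_{6}/6! · (f^{(5)}(23) − f^{(5)}(2)) = 1/30240 · (-3.21794e-08 − (-9.84375)) = 0.000325521.
After k=3: 0.201243.
Correction k=4: B_{8}/8! · (f^{(7)}(23) − f^{(7)}(2)) = −1/1209600 · (-4.37980e-09 − (-177.188)) = -0.000146484.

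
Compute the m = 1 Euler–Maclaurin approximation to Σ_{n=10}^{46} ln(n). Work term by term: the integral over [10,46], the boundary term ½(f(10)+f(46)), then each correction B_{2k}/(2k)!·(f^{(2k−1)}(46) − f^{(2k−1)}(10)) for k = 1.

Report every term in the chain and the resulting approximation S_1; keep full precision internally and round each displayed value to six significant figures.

Integral: ∫_10^46 ln(x) dx = 117.092.
Boundary: ½(f(10) + f(46)) = ½(2.30259 + 3.82864) = 3.06561.
Running total after boundary: 120.157.
k=1: B_{2}/(2)! × [f^{(1)}(46) − f^{(1)}(10)] = 1/12 × (0.0217391 − 0.100000) = -0.00652174.

S_1 ≈ 120.151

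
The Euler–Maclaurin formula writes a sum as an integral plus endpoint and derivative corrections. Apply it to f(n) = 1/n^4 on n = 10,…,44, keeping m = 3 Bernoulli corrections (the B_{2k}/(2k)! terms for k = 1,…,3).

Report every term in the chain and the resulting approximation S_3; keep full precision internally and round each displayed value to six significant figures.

∫_10^44 1/x^4 dx evaluates to 0.000329420.
Boundary: ½(f(10) + f(44)) = ½(0.000100000 + 2.66802e-07) = 5.01334e-05.
Running total after boundary: 0.000379554.
Correction k=1: B_{2}/2! · (f^{(1)}(44) − f^{(1)}(10)) = 1/12 · (-2.42547e-08 − (-4.00000e-05)) = 3.33131e-06.
Running total after k=1: 0.000382885.
Correction k=2: B_{4}/4! · (f^{(3)}(44) − f^{(3)}(10)) = −1/720 · (-3.75848e-10 − (-1.20000e-05)) = -1.66661e-08.
Running total after k=2: 0.000382868.
Correction k=3: B_{6}/6! · (f^{(5)}(44) − f^{(5)}(10)) = 1/30240 · (-1.08716e-11 − (-6.72000e-06)) = 2.22222e-10.

S_3 ≈ 0.000382869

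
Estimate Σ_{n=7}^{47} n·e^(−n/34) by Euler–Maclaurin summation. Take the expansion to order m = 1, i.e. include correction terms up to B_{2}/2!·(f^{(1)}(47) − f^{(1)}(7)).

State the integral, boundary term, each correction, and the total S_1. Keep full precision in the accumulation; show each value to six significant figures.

S_1 ≈ 452.083

∫_7^47 x·e^(−x/34) dx evaluates to 443.398.
Endpoint term: (f(7) + f(47))/2 = (5.69750 + 11.7964)/2 = 8.74695.
Integral + boundary = 452.145.
k=1: B_{2}/(2)! × [f^{(1)}(47) − f^{(1)}(7)] = 1/12 × (-0.0959657 − 0.646355) = -0.0618601.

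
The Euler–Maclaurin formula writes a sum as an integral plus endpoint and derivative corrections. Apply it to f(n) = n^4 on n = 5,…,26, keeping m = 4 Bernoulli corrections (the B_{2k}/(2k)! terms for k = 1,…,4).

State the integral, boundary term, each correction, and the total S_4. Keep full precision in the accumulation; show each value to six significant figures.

S_4 ≈ 2.61027e+06

∫_5^26 x^4 dx evaluates to 2.37565e+06.
Boundary: ½(f(5) + f(26)) = ½(625.000 + 456976) = 228800.
So far: 2.60445e+06.
Correction k=1: B_{2}/2! · (f^{(1)}(26) − f^{(1)}(5)) = 1/12 · (70304.0 − 500.000) = 5817.00.
After k=1: 2.61027e+06.
Correction k=2: B_{4}/4! · (f^{(3)}(26) − f^{(3)}(5)) = −1/720 · (624.000 − 120.000) = -0.700000.
After k=2: 2.61027e+06.
Correction k=3: B_{6}/6! · (f^{(5)}(26) − f^{(5)}(5)) = 1/30240 · (0.00000 − 0.00000) = 0.00000.
After k=3: 2.61027e+06.
Correction k=4: B_{8}/8! · (f^{(7)}(26) − f^{(7)}(5)) = −1/1209600 · (0.00000 − 0.00000) = 0.00000.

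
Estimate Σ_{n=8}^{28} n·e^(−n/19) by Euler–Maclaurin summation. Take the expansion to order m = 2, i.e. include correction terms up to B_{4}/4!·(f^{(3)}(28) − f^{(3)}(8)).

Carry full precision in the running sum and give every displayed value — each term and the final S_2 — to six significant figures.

∫_8^28 x·e^(−x/19) dx evaluates to 132.142.
Endpoint term: (f(8) + f(28))/2 = (5.25084 + 6.41424)/2 = 5.83254.
So far: 137.975.
Order-1 term: 1/12 · (-0.108512 − 0.379995) = -0.0407089.
Running total after k=1: 137.934.
Order-2 term: −1/720 · (0.000968555 − 0.00468894) = 5.16720e-06.

S_2 ≈ 137.934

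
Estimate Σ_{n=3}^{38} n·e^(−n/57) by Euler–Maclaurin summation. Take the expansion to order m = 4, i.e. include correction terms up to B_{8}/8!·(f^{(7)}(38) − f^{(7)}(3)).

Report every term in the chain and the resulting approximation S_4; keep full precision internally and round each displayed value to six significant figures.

S_4 ≈ 475.619

The integral term ∫_3^38 x·e^(−x/57) dx = 464.501.
½[f(3) + f(38)] = ½[2.84619 + 19.5099] = 11.1780.
Running total after boundary: 475.679.
Correction k=1: B_{2}/2! · (f^{(1)}(38) − f^{(1)}(3)) = 1/12 · (0.171139 − 0.898796) = -0.0606381.
Partial sum through k=1: 475.619.
Correction k=2: B_{4}/4! · (f^{(3)}(38) − f^{(3)}(3)) = −1/720 · (0.000368721 − 0.000860651) = 6.83237e-07.
Partial sum through k=2: 475.619.
Correction k=3: B_{6}/6! · (f^{(5)}(38) − f^{(5)}(3)) = 1/30240 · (2.10762e-07 − 4.44649e-07) = -7.73434e-12.
Partial sum through k=3: 475.619.
Correction k=4: B_{8}/8! · (f^{(7)}(38) − f^{(7)}(3)) = −1/1209600 · (9.48099e-11 − 1.92182e-10) = 8.04998e-17.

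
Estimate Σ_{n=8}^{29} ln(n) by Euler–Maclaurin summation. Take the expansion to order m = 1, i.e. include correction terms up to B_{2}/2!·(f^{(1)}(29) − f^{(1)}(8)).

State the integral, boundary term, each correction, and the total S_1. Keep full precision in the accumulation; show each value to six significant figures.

S_1 ≈ 62.7319

Integral: ∫_8^29 ln(x) dx = 60.0160.
½[f(8) + f(29)] = ½[2.07944 + 3.36730] = 2.72337.
Integral + boundary = 62.7394.
k=1: B_{2}/(2)! × [f^{(1)}(29) − f^{(1)}(8)] = 1/12 × (0.0344828 − 0.125000) = -0.00754310.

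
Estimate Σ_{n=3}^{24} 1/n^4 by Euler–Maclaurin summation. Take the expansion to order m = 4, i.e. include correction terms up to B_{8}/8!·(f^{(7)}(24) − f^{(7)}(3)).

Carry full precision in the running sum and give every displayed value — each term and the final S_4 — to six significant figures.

Integral: ∫_3^24 1/x^4 dx = 0.0123216.
½[f(3) + f(24)] = ½[0.0123457 + 3.01408e-06] = 0.00617435.
So far: 0.0184959.
Order-1 term: 1/12 · (-5.02347e-07 − (-0.0164609)) = 0.00137170.
After k=1: 0.0198676.
Order-2 term: −1/720 · (-2.61639e-08 − (-0.0548697)) = -7.62079e-05.
After k=2: 0.0197914.
Order-3 term: 1/30240 · (-2.54371e-09 − (-0.341411)) = 1.12901e-05.
After k=3: 0.0198027.
Order-4 term: −1/1209600 · (-3.97455e-10 − (-3.41411)) = -2.82251e-06.

S_4 ≈ 0.0197999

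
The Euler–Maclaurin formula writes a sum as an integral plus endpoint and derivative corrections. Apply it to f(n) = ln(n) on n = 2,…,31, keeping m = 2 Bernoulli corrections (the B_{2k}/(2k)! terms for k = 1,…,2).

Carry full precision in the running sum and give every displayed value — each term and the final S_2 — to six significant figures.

∫_2^31 ln(x) dx evaluates to 76.0673.
Endpoint term: (f(2) + f(31))/2 = (0.693147 + 3.43399)/2 = 2.06357.
So far: 78.1309.
k=1: B_{2}/(2)! × [f^{(1)}(31) − f^{(1)}(2)] = 1/12 × (0.0322581 − 0.500000) = -0.0389785.
Partial sum through k=1: 78.0919.
k=2: B_{4}/(4)! × [f^{(3)}(31) − f^{(3)}(2)] = −1/720 × (6.71344e-05 − 0.250000) = 0.000347129.

S_2 ≈ 78.0922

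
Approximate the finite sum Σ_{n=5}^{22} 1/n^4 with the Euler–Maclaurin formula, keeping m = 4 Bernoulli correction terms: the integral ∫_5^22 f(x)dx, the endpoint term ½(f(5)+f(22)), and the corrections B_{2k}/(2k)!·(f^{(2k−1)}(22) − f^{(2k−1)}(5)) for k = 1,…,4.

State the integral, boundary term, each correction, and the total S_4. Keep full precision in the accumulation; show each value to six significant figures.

Integral: ∫_5^22 1/x^4 dx = 0.00263536.
Boundary: ½(f(5) + f(22)) = ½(0.00160000 + 4.26883e-06) = 0.000802134.
So far: 0.00343750.
Correction k=1: B_{2}/2! · (f^{(1)}(22) − f^{(1)}(5)) = 1/12 · (-7.76152e-07 − (-0.00128000)) = 0.000106602.
Running total after k=1: 0.00354410.
Correction k=2: B_{4}/4! · (f^{(3)}(22) − f^{(3)}(5)) = −1/720 · (-4.81086e-08 − (-0.00153600)) = -2.13327e-06.
Running total after k=2: 0.00354197.
Correction k=3: B_{6}/6! · (f^{(5)}(22) − f^{(5)}(5)) = 1/30240 · (-5.56628e-09 − (-0.00344064)) = 1.13778e-07.
Running total after k=3: 0.00354208.
Correction k=4: B_{8}/8! · (f^{(7)}(22) − f^{(7)}(5)) = −1/1209600 · (-1.03505e-09 − (-0.0123863)) = -1.02400e-08.

S_4 ≈ 0.00354207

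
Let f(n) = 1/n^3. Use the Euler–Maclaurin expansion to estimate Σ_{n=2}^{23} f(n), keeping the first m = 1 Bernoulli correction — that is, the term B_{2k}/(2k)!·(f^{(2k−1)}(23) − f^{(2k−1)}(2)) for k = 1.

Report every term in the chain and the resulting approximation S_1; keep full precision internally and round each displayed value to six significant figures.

S_1 ≈ 0.202220

Integral: ∫_2^23 1/x^3 dx = 0.124055.
Endpoint term: (f(2) + f(23))/2 = (0.125000 + 8.21895e-05)/2 = 0.0625411.
So far: 0.186596.
Correction k=1: B_{2}/2! · (f^{(1)}(23) − f^{(1)}(2)) = 1/12 · (-1.07204e-05 − (-0.187500)) = 0.0156241.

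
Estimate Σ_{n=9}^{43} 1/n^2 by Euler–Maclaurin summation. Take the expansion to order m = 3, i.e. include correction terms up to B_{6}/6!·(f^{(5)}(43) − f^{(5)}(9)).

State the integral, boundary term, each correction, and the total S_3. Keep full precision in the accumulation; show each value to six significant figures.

S_3 ≈ 0.0945245

∫_9^43 1/x^2 dx evaluates to 0.0878553.
½[f(9) + f(43)] = ½[0.0123457 + 0.000540833] = 0.00644326.
So far: 0.0942986.
Correction k=1: B_{2}/2! · (f^{(1)}(43) − f^{(1)}(9)) = 1/12 · (-2.51550e-05 − (-0.00274348)) = 0.000226527.
Running total after k=1: 0.0945251.
Correction k=2: B_{4}/4! · (f^{(3)}(43) − f^{(3)}(9)) = −1/720 · (-1.63256e-07 − (-0.000406442)) = -5.64276e-07.
Running total after k=2: 0.0945245.
Correction k=3: B_{6}/6! · (f^{(5)}(43) − f^{(5)}(9)) = 1/30240 · (-2.64883e-09 − (-0.000150534)) = 4.97789e-09.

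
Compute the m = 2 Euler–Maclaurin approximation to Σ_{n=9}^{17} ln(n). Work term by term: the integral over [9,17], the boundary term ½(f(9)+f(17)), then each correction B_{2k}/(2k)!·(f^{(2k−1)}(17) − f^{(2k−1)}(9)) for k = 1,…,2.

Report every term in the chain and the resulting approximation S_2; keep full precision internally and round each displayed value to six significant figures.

The integral term ∫_9^17 ln(x) dx = 20.3896.
Boundary: ½(f(9) + f(17)) = ½(2.19722 + 2.83321) = 2.51522.
So far: 22.9048.
Order-1 term: 1/12 · (0.0588235 − 0.111111) = -0.00435730.
After k=1: 22.9005.
Order-2 term: −1/720 · (0.000407083 − 0.00274348) = 3.24500e-06.

S_2 ≈ 22.9005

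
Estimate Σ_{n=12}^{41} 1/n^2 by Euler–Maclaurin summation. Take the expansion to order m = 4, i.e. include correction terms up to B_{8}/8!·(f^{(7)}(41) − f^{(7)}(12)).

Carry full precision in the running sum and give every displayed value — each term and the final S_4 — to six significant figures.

∫_12^41 1/x^2 dx evaluates to 0.0589431.
½[f(12) + f(41)] = ½[0.00694444 + 0.000594884] = 0.00376966.
So far: 0.0627128.
Order-1 term: 1/12 · (-2.90187e-05 − (-0.00115741)) = 9.40324e-05.
Partial sum through k=1: 0.0628068.
Order-2 term: −1/720 · (-2.07153e-07 − (-9.64506e-05)) = -1.33671e-07.
Partial sum through k=2: 0.0628067.
Order-3 term: 1/30240 · (-3.69697e-09 − (-2.00939e-05)) = 6.64358e-10.
Partial sum through k=3: 0.0628067.
Order-4 term: −1/1209600 · (-1.23159e-10 − (-7.81429e-06)) = -6.46012e-12.

S_4 ≈ 0.0628067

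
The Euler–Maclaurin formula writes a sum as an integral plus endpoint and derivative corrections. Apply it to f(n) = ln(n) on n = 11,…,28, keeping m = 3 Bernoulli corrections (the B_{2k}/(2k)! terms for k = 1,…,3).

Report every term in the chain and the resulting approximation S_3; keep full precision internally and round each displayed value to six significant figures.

The integral term ∫_11^28 ln(x) dx = 49.9249.
Boundary: ½(f(11) + f(28)) = ½(2.39790 + 3.33220) = 2.86505.
So far: 52.7899.
Correction k=1: B_{2}/2! · (f^{(1)}(28) − f^{(1)}(11)) = 1/12 · (0.0357143 − 0.0909091) = -0.00459957.
Running total after k=1: 52.7853.
Correction k=2: B_{4}/4! · (f^{(3)}(28) − f^{(3)}(11)) = −1/720 · (9.11079e-05 − 0.00150263) = 1.96045e-06.
Running total after k=2: 52.7853.
Correction k=3: B_{6}/6! · (f^{(5)}(28) − f^{(5)}(11)) = 1/30240 · (1.39451e-06 − 0.000149021) = -4.88183e-09.

S_3 ≈ 52.7853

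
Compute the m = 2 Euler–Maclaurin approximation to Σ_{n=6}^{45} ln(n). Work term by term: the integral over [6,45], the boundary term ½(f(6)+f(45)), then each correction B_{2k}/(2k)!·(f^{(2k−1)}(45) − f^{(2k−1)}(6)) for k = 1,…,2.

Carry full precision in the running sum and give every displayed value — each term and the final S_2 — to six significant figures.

S_2 ≈ 124.336

The integral term ∫_6^45 ln(x) dx = 121.549.
Endpoint term: (f(6) + f(45))/2 = (1.79176 + 3.80666)/2 = 2.79921.
Integral + boundary = 124.348.
Correction k=1: B_{2}/2! · (f^{(1)}(45) − f^{(1)}(6)) = 1/12 · (0.0222222 − 0.166667) = -0.0120370.
Partial sum through k=1: 124.336.
Correction k=2: B_{4}/4! · (f^{(3)}(45) − f^{(3)}(6)) = −1/720 · (2.19479e-05 − 0.00925926) = 1.28296e-05.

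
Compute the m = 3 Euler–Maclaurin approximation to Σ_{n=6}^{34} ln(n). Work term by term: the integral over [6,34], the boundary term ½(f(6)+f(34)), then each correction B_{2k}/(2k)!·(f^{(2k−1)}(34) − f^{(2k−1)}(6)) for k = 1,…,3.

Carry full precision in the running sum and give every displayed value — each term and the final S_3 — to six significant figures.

Integral: ∫_6^34 ln(x) dx = 81.1457.
½[f(6) + f(34)] = ½[1.79176 + 3.52636] = 2.65906.
So far: 83.8048.
k=1: B_{2}/(2)! × [f^{(1)}(34) − f^{(1)}(6)] = 1/12 × (0.0294118 − 0.166667) = -0.0114379.
Running total after k=1: 83.7933.
k=2: B_{4}/(4)! × [f^{(3)}(34) − f^{(3)}(6)] = −1/720 × (5.08854e-05 − 0.00925926) = 1.27894e-05.
Running total after k=2: 83.7933.
k=3: B_{6}/(6)! × [f^{(5)}(34) − f^{(5)}(6)] = 1/30240 × (5.28222e-07 − 0.00308642) = -1.02047e-07.

S_3 ≈ 83.7933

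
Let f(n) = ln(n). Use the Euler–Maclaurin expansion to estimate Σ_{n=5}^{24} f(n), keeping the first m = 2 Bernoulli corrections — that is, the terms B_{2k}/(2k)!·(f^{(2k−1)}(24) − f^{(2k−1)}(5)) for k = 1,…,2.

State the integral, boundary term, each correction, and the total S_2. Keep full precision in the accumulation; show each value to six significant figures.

S_2 ≈ 51.6067

Integral: ∫_5^24 ln(x) dx = 49.2261.
Endpoint term: (f(5) + f(24))/2 = (1.60944 + 3.17805)/2 = 2.39375.
Running total after boundary: 51.6198.
Correction k=1: B_{2}/2! · (f^{(1)}(24) − f^{(1)}(5)) = 1/12 · (0.0416667 − 0.200000) = -0.0131944.
Partial sum through k=1: 51.6067.
Correction k=2: B_{4}/4! · (f^{(3)}(24) − f^{(3)}(5)) = −1/720 · (0.000144676 − 0.0160000) = 2.20213e-05.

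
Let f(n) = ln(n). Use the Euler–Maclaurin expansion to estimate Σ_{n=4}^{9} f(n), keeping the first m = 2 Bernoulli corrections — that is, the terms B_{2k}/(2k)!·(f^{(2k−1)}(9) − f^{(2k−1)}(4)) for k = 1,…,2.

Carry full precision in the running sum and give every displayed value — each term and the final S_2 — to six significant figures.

The integral term ∫_4^9 ln(x) dx = 9.22984.
½[f(4) + f(9)] = ½[1.38629 + 2.19722] = 1.79176.
So far: 11.0216.
Correction k=1: B_{2}/2! · (f^{(1)}(9) − f^{(1)}(4)) = 1/12 · (0.111111 − 0.250000) = -0.0115741.
Running total after k=1: 11.0100.
Correction k=2: B_{4}/4! · (f^{(3)}(9) − f^{(3)}(4)) = −1/720 · (0.00274348 − 0.0312500) = 3.95924e-05.

S_2 ≈ 11.0101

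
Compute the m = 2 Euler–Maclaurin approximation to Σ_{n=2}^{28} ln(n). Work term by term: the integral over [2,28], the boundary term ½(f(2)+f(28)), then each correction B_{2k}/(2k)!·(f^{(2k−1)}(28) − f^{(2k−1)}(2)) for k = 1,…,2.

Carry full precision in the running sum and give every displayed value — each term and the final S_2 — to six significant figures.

Integral: ∫_2^28 ln(x) dx = 65.9154.
Endpoint term: (f(2) + f(28))/2 = (0.693147 + 3.33220)/2 = 2.01268.
So far: 67.9281.
Order-1 term: 1/12 · (0.0357143 − 0.500000) = -0.0386905.
Running total after k=1: 67.8894.
Order-2 term: −1/720 · (9.11079e-05 − 0.250000) = 0.000347096.

S_2 ≈ 67.8898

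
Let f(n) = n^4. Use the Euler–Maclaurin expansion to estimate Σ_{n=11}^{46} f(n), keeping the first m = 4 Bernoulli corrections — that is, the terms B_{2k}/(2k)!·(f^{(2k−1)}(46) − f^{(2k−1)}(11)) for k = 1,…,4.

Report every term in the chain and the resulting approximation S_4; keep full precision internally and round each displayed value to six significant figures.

∫_11^46 x^4 dx evaluates to 4.11604e+07.
Endpoint term: (f(11) + f(46))/2 = (14641.0 + 4.47746e+06)/2 = 2.24605e+06.
So far: 4.34064e+07.
k=1: B_{2}/(2)! × [f^{(1)}(46) − f^{(1)}(11)] = 1/12 × (389344 − 5324.00) = 32001.7.
Running total after k=1: 4.34384e+07.
k=2: B_{4}/(4)! × [f^{(3)}(46) − f^{(3)}(11)] = −1/720 × (1104.00 − 264.000) = -1.16667.
Running total after k=2: 4.34384e+07.
k=3: B_{6}/(6)! × [f^{(5)}(46) − f^{(5)}(11)] = 1/30240 × (0.00000 − 0.00000) = 0.00000.
Running total after k=3: 4.34384e+07.
k=4: B_{8}/(8)! × [f^{(7)}(46) − f^{(7)}(11)] = −1/1209600 × (0.00000 − 0.00000) = 0.00000.

S_4 ≈ 4.34384e+07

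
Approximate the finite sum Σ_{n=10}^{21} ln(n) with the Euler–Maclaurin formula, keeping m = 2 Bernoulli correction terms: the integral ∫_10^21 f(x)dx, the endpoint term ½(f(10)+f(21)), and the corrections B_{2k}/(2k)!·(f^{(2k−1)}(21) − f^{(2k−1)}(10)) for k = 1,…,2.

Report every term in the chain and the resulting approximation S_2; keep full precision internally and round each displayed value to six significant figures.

Integral: ∫_10^21 ln(x) dx = 29.9091.
Boundary: ½(f(10) + f(21)) = ½(2.30259 + 3.04452) = 2.67355.
Integral + boundary = 32.5827.
k=1: B_{2}/(2)! × [f^{(1)}(21) − f^{(1)}(10)] = 1/12 × (0.0476190 − 0.100000) = -0.00436508.
Partial sum through k=1: 32.5783.
k=2: B_{4}/(4)! × [f^{(3)}(21) − f^{(3)}(10)] = −1/720 × (0.000215959 − 0.00200000) = 2.47783e-06.

S_2 ≈ 32.5783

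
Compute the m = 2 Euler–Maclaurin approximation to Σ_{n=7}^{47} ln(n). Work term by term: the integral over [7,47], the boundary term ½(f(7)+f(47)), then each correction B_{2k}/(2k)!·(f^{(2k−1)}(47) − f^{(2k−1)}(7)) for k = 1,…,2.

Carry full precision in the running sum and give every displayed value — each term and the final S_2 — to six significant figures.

Integral: ∫_7^47 ln(x) dx = 127.336.
½[f(7) + f(47)] = ½[1.94591 + 3.85015] = 2.89803.
Integral + boundary = 130.234.
k=1: B_{2}/(2)! × [f^{(1)}(47) − f^{(1)}(7)] = 1/12 × (0.0212766 − 0.142857) = -0.0101317.
Partial sum through k=1: 130.223.
k=2: B_{4}/(4)! × [f^{(3)}(47) − f^{(3)}(7)] = −1/720 × (1.92636e-05 − 0.00583090) = 8.07172e-06.

S_2 ≈ 130.223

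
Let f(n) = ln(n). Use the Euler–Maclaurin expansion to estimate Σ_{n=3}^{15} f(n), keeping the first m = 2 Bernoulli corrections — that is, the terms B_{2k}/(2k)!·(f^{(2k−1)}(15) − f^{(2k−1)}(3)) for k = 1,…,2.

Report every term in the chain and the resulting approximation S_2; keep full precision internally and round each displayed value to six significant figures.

Integral: ∫_3^15 ln(x) dx = 25.3249.
Boundary: ½(f(3) + f(15)) = ½(1.09861 + 2.70805) = 1.90333.
Running total after boundary: 27.2282.
k=1: B_{2}/(2)! × [f^{(1)}(15) − f^{(1)}(3)] = 1/12 × (0.0666667 − 0.333333) = -0.0222222.
Running total after k=1: 27.2060.
k=2: B_{4}/(4)! × [f^{(3)}(15) − f^{(3)}(3)] = −1/720 × (0.000592593 − 0.0740741) = 0.000102058.

S_2 ≈ 27.2061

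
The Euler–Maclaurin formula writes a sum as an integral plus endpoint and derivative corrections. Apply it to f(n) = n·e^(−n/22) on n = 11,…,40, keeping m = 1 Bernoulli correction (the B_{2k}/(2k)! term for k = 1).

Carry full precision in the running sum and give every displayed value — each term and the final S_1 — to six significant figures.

S_1 ≈ 225.482

The integral term ∫_11^40 x·e^(−x/22) dx = 218.936.
Endpoint term: (f(11) + f(40))/2 = (6.67184 + 6.49282)/2 = 6.58233.
So far: 225.518.
Order-1 term: 1/12 · (-0.132808 − 0.303265) = -0.0363394.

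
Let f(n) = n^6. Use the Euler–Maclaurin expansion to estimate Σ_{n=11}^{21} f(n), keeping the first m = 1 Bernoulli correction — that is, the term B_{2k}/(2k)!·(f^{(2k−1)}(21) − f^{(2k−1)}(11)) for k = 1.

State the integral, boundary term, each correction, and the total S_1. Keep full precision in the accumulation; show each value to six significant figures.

Integral: ∫_11^21 x^6 dx = 2.54514e+08.
Boundary: ½(f(11) + f(21)) = ½(1.77156e+06 + 8.57661e+07) = 4.37688e+07.
Running total after boundary: 2.98283e+08.
Correction k=1: B_{2}/2! · (f^{(1)}(21) − f^{(1)}(11)) = 1/12 · (2.45046e+07 − 966306) = 1.96152e+06.

S_1 ≈ 3.00245e+08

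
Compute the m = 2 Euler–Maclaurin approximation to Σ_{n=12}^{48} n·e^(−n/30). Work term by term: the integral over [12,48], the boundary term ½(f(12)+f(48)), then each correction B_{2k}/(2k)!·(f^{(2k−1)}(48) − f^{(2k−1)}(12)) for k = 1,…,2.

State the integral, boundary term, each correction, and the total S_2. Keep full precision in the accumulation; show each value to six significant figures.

∫_12^48 x·e^(−x/30) dx evaluates to 372.165.
½[f(12) + f(48)] = ½[8.04384 + 9.69103] = 8.86744.
So far: 381.033.
k=1: B_{2}/(2)! × [f^{(1)}(48) − f^{(1)}(12)] = 1/12 × (-0.121138 − 0.402192) = -0.0436108.
After k=1: 380.989.
k=2: B_{4}/(4)! × [f^{(3)}(48) − f^{(3)}(12)] = −1/720 × (0.000314061 − 0.00193648) = 2.25336e-06.

S_2 ≈ 380.989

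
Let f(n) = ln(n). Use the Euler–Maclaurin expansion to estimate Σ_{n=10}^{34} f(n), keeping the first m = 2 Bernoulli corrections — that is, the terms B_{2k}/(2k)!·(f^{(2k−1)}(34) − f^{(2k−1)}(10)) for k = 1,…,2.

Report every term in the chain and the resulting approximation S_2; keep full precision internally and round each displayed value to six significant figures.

S_2 ≈ 75.7790

The integral term ∫_10^34 ln(x) dx = 72.8704.
½[f(10) + f(34)] = ½[2.30259 + 3.52636] = 2.91447.
So far: 75.7849.
Correction k=1: B_{2}/2! · (f^{(1)}(34) − f^{(1)}(10)) = 1/12 · (0.0294118 − 0.100000) = -0.00588235.
Running total after k=1: 75.7790.
Correction k=2: B_{4}/4! · (f^{(3)}(34) − f^{(3)}(10)) = −1/720 · (5.08854e-05 − 0.00200000) = 2.70710e-06.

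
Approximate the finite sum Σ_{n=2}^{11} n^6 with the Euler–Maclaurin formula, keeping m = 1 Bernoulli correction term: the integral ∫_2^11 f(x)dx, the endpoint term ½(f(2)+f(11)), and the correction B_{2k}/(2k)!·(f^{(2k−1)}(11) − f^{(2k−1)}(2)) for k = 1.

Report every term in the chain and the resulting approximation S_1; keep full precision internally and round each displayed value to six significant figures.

S_1 ≈ 3.75019e+06

The integral term ∫_2^11 x^6 dx = 2.78386e+06.
Endpoint term: (f(2) + f(11))/2 = (64.0000 + 1.77156e+06)/2 = 885812.
Running total after boundary: 3.66968e+06.
Order-1 term: 1/12 · (966306 − 192.000) = 80509.5.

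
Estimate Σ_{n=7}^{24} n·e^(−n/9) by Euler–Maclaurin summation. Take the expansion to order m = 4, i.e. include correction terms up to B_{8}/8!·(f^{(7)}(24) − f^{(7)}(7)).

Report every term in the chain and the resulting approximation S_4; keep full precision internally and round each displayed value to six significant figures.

The integral term ∫_7^24 x·e^(−x/9) dx = 45.5207.
Boundary: ½(f(7) + f(24)) = ½(3.21598 + 1.66760) = 2.44179.
Integral + boundary = 47.9625.
Correction k=1: B_{2}/2! · (f^{(1)}(24) − f^{(1)}(7)) = 1/12 · (-0.115806 − 0.102095) = -0.0181584.
After k=1: 47.9444.
Correction k=2: B_{4}/4! · (f^{(3)}(24) − f^{(3)}(7)) = −1/720 · (0.000285940 − 0.0126043) = 1.71088e-05.
After k=2: 47.9444.
Correction k=3: B_{6}/6! · (f^{(5)}(24) − f^{(5)}(7)) = 1/30240 · (2.47109e-05 − 0.000295656) = -8.95982e-09.
After k=3: 47.9444.
Correction k=4: B_{8}/8! · (f^{(7)}(24) − f^{(7)}(7)) = −1/1209600 · (5.66563e-07 − 5.37905e-06) = 3.97858e-12.

S_4 ≈ 47.9444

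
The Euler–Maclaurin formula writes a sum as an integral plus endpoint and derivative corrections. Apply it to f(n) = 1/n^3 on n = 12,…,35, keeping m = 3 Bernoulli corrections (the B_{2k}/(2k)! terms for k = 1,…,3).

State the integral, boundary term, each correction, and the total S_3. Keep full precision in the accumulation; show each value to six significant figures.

Integral: ∫_12^35 1/x^3 dx = 0.00306406.
½[f(12) + f(35)] = ½[0.000578704 + 2.33236e-05] = 0.000301014.
Integral + boundary = 0.00336507.
Correction k=1: B_{2}/2! · (f^{(1)}(35) − f^{(1)}(12)) = 1/12 · (-1.99917e-06 − (-0.000144676)) = 1.18897e-05.
After k=1: 0.00337696.
Correction k=2: B_{4}/4! · (f^{(3)}(35) − f^{(3)}(12)) = −1/720 · (-3.26395e-08 − (-2.00939e-05)) = -2.78628e-08.
After k=2: 0.00337693.
Correction k=3: B_{6}/6! · (f^{(5)}(35) − f^{(5)}(12)) = 1/30240 · (-1.11907e-09 − (-5.86071e-06)) = 1.93770e-10.

S_3 ≈ 0.00337693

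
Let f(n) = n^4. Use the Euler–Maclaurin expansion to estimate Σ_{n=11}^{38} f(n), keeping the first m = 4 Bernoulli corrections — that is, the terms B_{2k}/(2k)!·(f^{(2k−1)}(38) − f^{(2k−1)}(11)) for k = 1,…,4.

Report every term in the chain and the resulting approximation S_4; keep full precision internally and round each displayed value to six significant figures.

S_4 ≈ 1.68826e+07

Integral: ∫_11^38 x^4 dx = 1.58148e+07.
Boundary: ½(f(11) + f(38)) = ½(14641.0 + 2.08514e+06) = 1.04989e+06.
Integral + boundary = 1.68647e+07.
Order-1 term: 1/12 · (219488 − 5324.00) = 17847.0.
Running total after k=1: 1.68826e+07.
Order-2 term: −1/720 · (912.000 − 264.000) = -0.900000.
Running total after k=2: 1.68826e+07.
Order-3 term: 1/30240 · (0.00000 − 0.00000) = 0.00000.
Running total after k=3: 1.68826e+07.
Order-4 term: −1/1209600 · (0.00000 − 0.00000) = 0.00000.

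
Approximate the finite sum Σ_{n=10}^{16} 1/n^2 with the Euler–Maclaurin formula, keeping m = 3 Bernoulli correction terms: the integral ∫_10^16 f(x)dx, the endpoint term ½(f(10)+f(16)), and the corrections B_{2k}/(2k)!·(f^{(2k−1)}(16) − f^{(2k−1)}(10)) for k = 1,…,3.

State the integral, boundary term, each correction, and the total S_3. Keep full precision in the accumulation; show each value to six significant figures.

The integral term ∫_10^16 1/x^2 dx = 0.0375000.
½[f(10) + f(16)] = ½[0.0100000 + 0.00390625] = 0.00695313.
So far: 0.0444531.
k=1: B_{2}/(2)! × [f^{(1)}(16) − f^{(1)}(10)] = 1/12 × (-0.000488281 − (-0.00200000)) = 0.000125977.
After k=1: 0.0445791.
k=2: B_{4}/(4)! × [f^{(3)}(16) − f^{(3)}(10)] = −1/720 × (-2.28882e-05 − (-0.000240000)) = -3.01544e-07.
After k=2: 0.0445788.
k=3: B_{6}/(6)! × [f^{(5)}(16) − f^{(5)}(10)] = 1/30240 × (-2.68221e-06 − (-7.20000e-05)) = 2.29225e-09.

S_3 ≈ 0.0445788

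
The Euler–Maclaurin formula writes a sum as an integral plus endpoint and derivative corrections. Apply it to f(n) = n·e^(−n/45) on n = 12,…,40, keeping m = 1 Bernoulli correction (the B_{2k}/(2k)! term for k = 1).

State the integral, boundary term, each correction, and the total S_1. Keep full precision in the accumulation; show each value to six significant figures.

S_1 ≈ 404.876

The integral term ∫_12^40 x·e^(−x/45) dx = 392.102.
Endpoint term: (f(12) + f(40))/2 = (9.19114 + 16.4445)/2 = 12.8178.
Integral + boundary = 404.919.
Correction k=1: B_{2}/2! · (f^{(1)}(40) − f^{(1)}(12)) = 1/12 · (0.0456791 − 0.561681) = -0.0430001.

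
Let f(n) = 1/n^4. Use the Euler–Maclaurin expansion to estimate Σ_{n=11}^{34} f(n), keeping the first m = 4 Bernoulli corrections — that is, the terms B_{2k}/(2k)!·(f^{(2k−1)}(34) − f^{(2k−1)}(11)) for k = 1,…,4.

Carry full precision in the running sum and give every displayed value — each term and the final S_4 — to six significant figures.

S_4 ≈ 0.000278536

∫_11^34 1/x^4 dx evaluates to 0.000241957.
½[f(11) + f(34)] = ½[6.83013e-05 + 7.48315e-07] = 3.45248e-05.
Running total after boundary: 0.000276482.
k=1: B_{2}/(2)! × [f^{(1)}(34) − f^{(1)}(11)] = 1/12 × (-8.80370e-08 − (-2.48369e-05)) = 2.06240e-06.
Running total after k=1: 0.000278545.
k=2: B_{4}/(4)! × [f^{(3)}(34) − f^{(3)}(11)] = −1/720 × (-2.28470e-09 − (-6.15790e-06)) = -8.54946e-09.
Running total after k=2: 0.000278536.
k=3: B_{6}/(6)! × [f^{(5)}(34) − f^{(5)}(11)] = 1/30240 × (-1.10677e-10 − (-2.84994e-06)) = 9.42403e-11.
Running total after k=3: 0.000278536.
k=4: B_{8}/(8)! × [f^{(7)}(34) − f^{(7)}(11)] = −1/1209600 × (-8.61675e-12 − (-2.11979e-06)) = -1.75246e-12.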